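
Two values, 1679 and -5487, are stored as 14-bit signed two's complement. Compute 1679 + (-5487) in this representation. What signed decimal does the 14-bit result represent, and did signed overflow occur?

1679 → 00011010001111
-5487 → 10101010010001
  00011010001111
+ 10101010010001
= 11000100100000
Result 11000100100000: MSB = 1 → 12576 − 16384 = -3808.
Addends have opposite signs, so signed overflow cannot occur.

-3808; no overflow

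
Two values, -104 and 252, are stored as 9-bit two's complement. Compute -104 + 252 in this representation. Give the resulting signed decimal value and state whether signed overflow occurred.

148; no overflow

-104 → 110011000
252 → 011111100
  110011000
+ 011111100
= 010010100  (discard carry-out 1)
Result 010010100: MSB = 0 → value 148.
Addends have opposite signs, so signed overflow cannot occur.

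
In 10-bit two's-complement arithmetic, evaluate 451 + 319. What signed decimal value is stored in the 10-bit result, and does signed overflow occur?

451 → 0111000011
319 → 0100111111
  0111000011
+ 0100111111
= 1100000010
Result 1100000010: MSB = 1 → 770 − 1024 = -254.
Both addends are non-negative but the stored result is negative: signed overflow. The true value 451 + 319 = 770 lies outside [-512, 511].

-254; overflow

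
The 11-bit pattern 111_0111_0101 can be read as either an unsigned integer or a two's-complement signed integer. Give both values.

unsigned = 1909, signed = -139

Unsigned: 11101110101 = 1909.
Signed: MSB=1 → 1909 − 2048 = -139.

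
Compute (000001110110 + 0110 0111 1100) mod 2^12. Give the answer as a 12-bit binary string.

011011110010

  000001110110
+ 011001111100
= 011011110010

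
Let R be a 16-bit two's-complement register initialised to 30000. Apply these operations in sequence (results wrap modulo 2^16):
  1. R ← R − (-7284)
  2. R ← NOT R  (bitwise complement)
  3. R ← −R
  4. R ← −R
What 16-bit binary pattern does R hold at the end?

0110111001011011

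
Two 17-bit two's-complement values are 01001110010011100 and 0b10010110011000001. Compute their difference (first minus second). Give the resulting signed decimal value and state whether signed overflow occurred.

01001110010011100 = 40092 (signed)
0b10010110011000001 → 10010110011000001 = -54079 (signed)
Subtract via negate-and-add: invert 10010110011000001 + 1 = 01101001100111111 (i.e. 54079).
  01001110010011100
+ 01101001100111111
= 10110111111011011
Result 10110111111011011: MSB = 1 → 94171 − 131072 = -36901.
Both addends (after negating the subtrahend) are non-negative but the stored result is negative: signed overflow. The true value 40092 − (-54079) = 94171 lies outside [-65536, 65535].

-36901; overflow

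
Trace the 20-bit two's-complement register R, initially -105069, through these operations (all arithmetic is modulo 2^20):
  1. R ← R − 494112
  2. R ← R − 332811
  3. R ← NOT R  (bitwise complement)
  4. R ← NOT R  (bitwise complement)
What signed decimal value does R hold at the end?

Start: R = -105069 = 11100110010110010011.
R = -105069 − 494112 = -599181; wraps to 449395 = 01101101101101110011
R = 449395 − 332811 = 116584 = 00011100011101101000
R = NOT 00011100011101101000 = 11100011100010010111 = -116585
R = NOT 11100011100010010111 = 00011100011101101000 = 116584

116584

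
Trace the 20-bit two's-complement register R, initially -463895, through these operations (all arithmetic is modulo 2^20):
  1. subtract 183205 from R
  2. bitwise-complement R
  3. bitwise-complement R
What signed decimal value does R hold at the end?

Start: R = -463895 = 10001110101111101001.
R = -463895 − 183205 = -647100; wraps to 401476 = 01100010000001000100
R = NOT 01100010000001000100 = 10011101111110111011 = -401477
R = NOT 10011101111110111011 = 01100010000001000100 = 401476

401476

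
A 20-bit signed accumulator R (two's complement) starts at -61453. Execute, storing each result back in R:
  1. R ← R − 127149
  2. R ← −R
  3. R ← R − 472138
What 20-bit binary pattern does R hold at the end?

Start: R = -61453 = 11110000111111110011.
R = -61453 − 127149 = -188602 = 11010001111101000110
R = −(-188602) = 188602 = 00101110000010111010
R = 188602 − 472138 = -283536 = 10111010110001110000

10111010110001110000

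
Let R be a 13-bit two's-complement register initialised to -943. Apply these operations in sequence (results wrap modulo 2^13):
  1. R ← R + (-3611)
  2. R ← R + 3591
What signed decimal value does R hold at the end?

-963

Start: R = -943 = 1110001010001.
R = -943 + (-3611) = -4554; wraps to 3638 = 0111000110110
R = 3638 + 3591 = 7229; wraps to -963 = 1110000111101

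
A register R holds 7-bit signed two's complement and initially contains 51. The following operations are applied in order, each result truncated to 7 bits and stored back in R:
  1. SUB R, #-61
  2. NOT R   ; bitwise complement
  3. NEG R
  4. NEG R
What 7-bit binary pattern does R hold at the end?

0001111

Start: R = 51 = 0110011.
R = 51 − (-61) = 112; wraps to -16 = 1110000
R = NOT 1110000 = 0001111 = 15
R = −(15) = -15 = 1110001
R = −(-15) = 15 = 0001111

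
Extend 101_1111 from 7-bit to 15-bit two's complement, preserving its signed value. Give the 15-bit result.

111111111011111

MSB of 1011111 is 1; replicate it into the new high bits.
11111111|1011111 → 111111111011111 (still -33).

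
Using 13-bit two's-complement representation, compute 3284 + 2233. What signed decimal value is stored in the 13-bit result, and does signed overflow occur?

-2675; overflow

3284 → 0110011010100
2233 → 0100010111001
  0110011010100
+ 0100010111001
= 1010110001101
Result 1010110001101: MSB = 1 → 5517 − 8192 = -2675.
Both addends are non-negative but the stored result is negative: signed overflow. The true value 3284 + 2233 = 5517 lies outside [-4096, 4095].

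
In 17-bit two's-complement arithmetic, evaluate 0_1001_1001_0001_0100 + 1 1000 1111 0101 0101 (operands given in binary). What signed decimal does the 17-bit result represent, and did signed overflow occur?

10345; no overflow

0_1001_1001_0001_0100 → 01001100100010100 = 39188 (signed)
1 1000 1111 0101 0101 → 11000111101010101 = -28843 (signed)
  01001100100010100
+ 11000111101010101
= 00010100001101001  (discard carry-out 1)
Result 00010100001101001: MSB = 0 → value 10345.
Addends have opposite signs, so signed overflow cannot occur.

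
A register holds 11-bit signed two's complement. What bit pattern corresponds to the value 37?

00000100101

37 is non-negative, so write it directly in 11 bits: 00000100101.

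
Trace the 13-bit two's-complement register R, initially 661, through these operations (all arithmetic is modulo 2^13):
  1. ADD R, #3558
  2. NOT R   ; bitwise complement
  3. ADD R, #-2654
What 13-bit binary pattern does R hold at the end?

0010100100110

Start: R = 661 = 0001010010101.
R = 661 + 3558 = 4219; wraps to -3973 = 1000001111011
R = NOT 1000001111011 = 0111110000100 = 3972
R = 3972 + (-2654) = 1318 = 0010100100110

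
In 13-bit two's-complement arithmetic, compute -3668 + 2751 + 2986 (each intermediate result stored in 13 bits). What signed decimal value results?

2069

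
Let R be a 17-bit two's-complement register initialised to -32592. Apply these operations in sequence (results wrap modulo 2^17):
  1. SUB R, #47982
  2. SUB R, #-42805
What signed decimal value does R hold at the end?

Start: R = -32592 = 11000000010110000.
R = -32592 − 47982 = -80574; wraps to 50498 = 01100010101000010
R = 50498 − (-42805) = 93303; wraps to -37769 = 10110110001110111

-37769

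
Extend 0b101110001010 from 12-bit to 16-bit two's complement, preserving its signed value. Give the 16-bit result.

MSB of 101110001010 is 1; replicate it into the new high bits.
1111|101110001010 → 1111101110001010 (still -1142).

1111101110001010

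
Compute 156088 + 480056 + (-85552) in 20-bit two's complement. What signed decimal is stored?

-497984

156088 + 480056 = 636144 → wraps to -412432 (10011011010011110000)
-412432 + (-85552) = -497984 (10000110011011000000)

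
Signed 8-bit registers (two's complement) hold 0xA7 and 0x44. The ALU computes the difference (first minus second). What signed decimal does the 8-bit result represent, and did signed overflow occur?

99; overflow

0xA7 = 10100111 = -89 (signed)
0x44 = 01000100 = 68 (signed)
Subtract via negate-and-add: invert 01000100 + 1 = 10111100 (i.e. -68).
  10100111
+ 10111100
= 01100011  (discard carry-out 1)
Result 01100011: MSB = 0 → value 99.
Both addends (after negating the subtrahend) are negative but the stored result is non-negative: signed overflow. The true value -89 − 68 = -157 lies outside [-128, 127].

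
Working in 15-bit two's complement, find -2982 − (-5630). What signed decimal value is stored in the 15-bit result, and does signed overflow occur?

2648; no overflow

-2982 → 111010001011010
-5630 → 110101000000010
Subtract via negate-and-add: invert 110101000000010 + 1 = 001010111111110 (i.e. 5630).
  111010001011010
+ 001010111111110
= 000101001011000  (discard carry-out 1)
Result 000101001011000: MSB = 0 → value 2648.
Addends (after negating the subtrahend) have opposite signs, so signed overflow cannot occur.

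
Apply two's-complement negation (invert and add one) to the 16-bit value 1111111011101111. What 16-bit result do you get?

0000000100010001

Invert: 0000000100010000. Add 1: 0000000100010001.
Check: 1111111011101111 = -273, 0000000100010001 = 273.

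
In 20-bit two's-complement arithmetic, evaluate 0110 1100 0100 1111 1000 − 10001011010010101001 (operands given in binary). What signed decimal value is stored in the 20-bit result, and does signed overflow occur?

-126897; overflow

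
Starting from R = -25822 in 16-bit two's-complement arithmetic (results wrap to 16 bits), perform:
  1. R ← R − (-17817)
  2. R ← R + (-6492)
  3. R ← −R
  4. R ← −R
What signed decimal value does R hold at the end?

Start: R = -25822 = 1001101100100010.
R = -25822 − (-17817) = -8005 = 1110000010111011
R = -8005 + (-6492) = -14497 = 1100011101011111
R = −(-14497) = 14497 = 0011100010100001
R = −(14497) = -14497 = 1100011101011111

-14497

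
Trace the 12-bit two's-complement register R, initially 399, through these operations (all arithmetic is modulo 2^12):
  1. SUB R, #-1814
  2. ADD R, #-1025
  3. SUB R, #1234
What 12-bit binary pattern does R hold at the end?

111111010010

Start: R = 399 = 000110001111.
R = 399 − (-1814) = 2213; wraps to -1883 = 100010100101
R = -1883 + (-1025) = -2908; wraps to 1188 = 010010100100
R = 1188 − 1234 = -46 = 111111010010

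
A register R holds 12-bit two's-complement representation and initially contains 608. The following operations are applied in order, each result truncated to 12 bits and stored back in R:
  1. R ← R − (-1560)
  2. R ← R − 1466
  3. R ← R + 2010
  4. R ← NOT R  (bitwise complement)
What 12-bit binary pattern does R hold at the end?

Start: R = 608 = 001001100000.
R = 608 − (-1560) = 2168; wraps to -1928 = 100001111000
R = -1928 − 1466 = -3394; wraps to 702 = 001010111110
R = 702 + 2010 = 2712; wraps to -1384 = 101010011000
R = NOT 101010011000 = 010101100111 = 1383

010101100111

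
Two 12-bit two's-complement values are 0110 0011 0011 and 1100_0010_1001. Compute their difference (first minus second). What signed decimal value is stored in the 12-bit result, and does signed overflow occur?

-1526; overflow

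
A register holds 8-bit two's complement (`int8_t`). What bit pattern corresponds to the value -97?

|-97| = 97 = 01100001 in 8 bits.
Invert the bits: 10011110. Add 1: 10011111.
Check: 10011111 reads as 159 − 256 = -97.

10011111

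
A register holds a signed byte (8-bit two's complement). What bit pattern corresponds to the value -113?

|-113| = 113 = 01110001 in 8 bits.
Invert the bits: 10001110. Add 1: 10001111.
Check: 10001111 reads as 143 − 256 = -113.

10001111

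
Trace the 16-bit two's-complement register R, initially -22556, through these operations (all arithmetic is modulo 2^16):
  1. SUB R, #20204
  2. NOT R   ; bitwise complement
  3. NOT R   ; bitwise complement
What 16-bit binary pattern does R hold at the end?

Start: R = -22556 = 1010011111100100.
R = -22556 − 20204 = -42760; wraps to 22776 = 0101100011111000
R = NOT 0101100011111000 = 1010011100000111 = -22777
R = NOT 1010011100000111 = 0101100011111000 = 22776

0101100011111000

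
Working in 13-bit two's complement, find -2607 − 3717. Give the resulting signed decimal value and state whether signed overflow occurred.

-2607 → 1010111010001
3717 → 0111010000101
Subtract via negate-and-add: invert 0111010000101 + 1 = 1000101111011 (i.e. -3717).
  1010111010001
+ 1000101111011
= 0011101001100  (discard carry-out 1)
Result 0011101001100: MSB = 0 → value 1868.
Both addends (after negating the subtrahend) are negative but the stored result is non-negative: signed overflow. The true value -2607 − 3717 = -6324 lies outside [-4096, 4095].

1868; overflow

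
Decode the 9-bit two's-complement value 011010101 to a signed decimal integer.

213

MSB is 0, so the value is non-negative: 011010101 = 213.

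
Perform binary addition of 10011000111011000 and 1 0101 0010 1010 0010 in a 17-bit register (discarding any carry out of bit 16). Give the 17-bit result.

01000010001111010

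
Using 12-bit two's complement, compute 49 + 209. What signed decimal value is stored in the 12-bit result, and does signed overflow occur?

49 → 000000110001
209 → 000011010001
  000000110001
+ 000011010001
= 000100000010
Result 000100000010: MSB = 0 → value 258.
Both addends are non-negative and so is the stored result: no signed overflow.

258; no overflow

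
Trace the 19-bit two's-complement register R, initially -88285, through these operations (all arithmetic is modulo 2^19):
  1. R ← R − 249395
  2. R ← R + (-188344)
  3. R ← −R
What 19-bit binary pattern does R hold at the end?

0000000011011001000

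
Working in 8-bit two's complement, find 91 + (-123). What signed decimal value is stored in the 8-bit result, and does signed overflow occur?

91 → 01011011
-123 → 10000101
  01011011
+ 10000101
= 11100000
Result 11100000: MSB = 1 → 224 − 256 = -32.
Addends have opposite signs, so signed overflow cannot occur.

-32; no overflow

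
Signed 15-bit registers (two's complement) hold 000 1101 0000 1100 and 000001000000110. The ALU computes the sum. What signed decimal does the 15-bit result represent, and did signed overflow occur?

3858; no overflow

000 1101 0000 1100 → 000110100001100 = 3340 (signed)
000001000000110 = 518 (signed)
  000110100001100
+ 000001000000110
= 000111100010010
Result 000111100010010: MSB = 0 → value 3858.
Both addends are non-negative and so is the stored result: no signed overflow.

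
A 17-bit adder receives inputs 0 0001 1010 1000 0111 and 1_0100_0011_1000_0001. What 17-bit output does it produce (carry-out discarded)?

10101111000001000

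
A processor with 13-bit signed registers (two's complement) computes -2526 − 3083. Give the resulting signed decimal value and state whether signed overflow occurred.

2583; overflow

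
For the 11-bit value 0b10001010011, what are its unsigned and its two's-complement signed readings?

Unsigned: 10001010011 = 1107.
Signed: MSB=1 → 1107 − 2048 = -941.

unsigned = 1107, signed = -941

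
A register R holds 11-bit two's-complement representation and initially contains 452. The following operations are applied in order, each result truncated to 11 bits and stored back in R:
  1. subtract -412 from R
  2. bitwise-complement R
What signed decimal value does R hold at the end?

-865

Start: R = 452 = 00111000100.
R = 452 − (-412) = 864 = 01101100000
R = NOT 01101100000 = 10010011111 = -865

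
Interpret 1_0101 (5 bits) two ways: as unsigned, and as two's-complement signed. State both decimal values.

Unsigned: 10101 = 21.
Signed: MSB=1 → 21 − 32 = -11.

unsigned = 21, signed = -11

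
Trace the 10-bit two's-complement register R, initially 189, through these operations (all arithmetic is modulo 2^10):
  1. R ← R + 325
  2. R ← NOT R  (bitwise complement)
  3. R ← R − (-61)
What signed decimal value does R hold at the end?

-454

Start: R = 189 = 0010111101.
R = 189 + 325 = 514; wraps to -510 = 1000000010
R = NOT 1000000010 = 0111111101 = 509
R = 509 − (-61) = 570; wraps to -454 = 1000111010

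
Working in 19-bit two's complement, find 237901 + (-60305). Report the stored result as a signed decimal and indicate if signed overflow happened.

177596; no overflow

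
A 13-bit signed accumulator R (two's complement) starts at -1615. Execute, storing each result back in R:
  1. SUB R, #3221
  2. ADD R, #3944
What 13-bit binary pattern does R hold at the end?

Start: R = -1615 = 1100110110001.
R = -1615 − 3221 = -4836; wraps to 3356 = 0110100011100
R = 3356 + 3944 = 7300; wraps to -892 = 1110010000100

1110010000100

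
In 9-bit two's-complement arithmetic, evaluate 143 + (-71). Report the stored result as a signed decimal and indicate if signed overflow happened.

72; no overflow

143 → 010001111
-71 → 110111001
  010001111
+ 110111001
= 001001000  (discard carry-out 1)
Result 001001000: MSB = 0 → value 72.
Addends have opposite signs, so signed overflow cannot occur.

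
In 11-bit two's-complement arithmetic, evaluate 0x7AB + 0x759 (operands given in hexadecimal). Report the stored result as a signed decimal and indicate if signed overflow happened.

-252; no overflow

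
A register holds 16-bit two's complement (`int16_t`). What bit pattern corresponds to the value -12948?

1100110101101100

|-12948| = 12948 = 0011001010010100 in 16 bits.
Invert the bits: 1100110101101011. Add 1: 1100110101101100.
Check: 1100110101101100 reads as 52588 − 65536 = -12948.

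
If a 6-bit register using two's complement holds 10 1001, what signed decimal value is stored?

MSB is 1, so the value is negative.
Unsigned reading: 41. Subtract 2^6 = 64: 41 − 64 = -23.

-23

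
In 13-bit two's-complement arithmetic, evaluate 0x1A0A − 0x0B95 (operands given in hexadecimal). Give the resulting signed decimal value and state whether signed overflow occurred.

0x1A0A = 1101000001010 = -1526 (signed)
0x0B95 = 0101110010101 = 2965 (signed)
Subtract via negate-and-add: invert 0101110010101 + 1 = 1010001101011 (i.e. -2965).
  1101000001010
+ 1010001101011
= 0111001110101  (discard carry-out 1)
Result 0111001110101: MSB = 0 → value 3701.
Both addends (after negating the subtrahend) are negative but the stored result is non-negative: signed overflow. The true value -1526 − 2965 = -4491 lies outside [-4096, 4095].

3701; overflow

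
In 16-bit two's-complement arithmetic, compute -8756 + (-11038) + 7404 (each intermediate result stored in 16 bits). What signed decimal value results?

-12390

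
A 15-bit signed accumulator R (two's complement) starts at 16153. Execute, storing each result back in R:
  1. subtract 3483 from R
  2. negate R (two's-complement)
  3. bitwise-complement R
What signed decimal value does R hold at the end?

12669

Start: R = 16153 = 011111100011001.
R = 16153 − 3483 = 12670 = 011000101111110
R = −(12670) = -12670 = 100111010000010
R = NOT 100111010000010 = 011000101111101 = 12669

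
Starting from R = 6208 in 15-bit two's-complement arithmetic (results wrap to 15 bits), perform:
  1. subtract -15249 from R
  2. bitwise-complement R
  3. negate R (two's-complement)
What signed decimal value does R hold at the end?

Start: R = 6208 = 001100001000000.
R = 6208 − (-15249) = 21457; wraps to -11311 = 101001111010001
R = NOT 101001111010001 = 010110000101110 = 11310
R = −(11310) = -11310 = 101001111010010

-11310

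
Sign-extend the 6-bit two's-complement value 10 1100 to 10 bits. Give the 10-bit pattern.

MSB of 101100 is 1; replicate it into the new high bits.
1111|101100 → 1111101100 (still -20).

1111101100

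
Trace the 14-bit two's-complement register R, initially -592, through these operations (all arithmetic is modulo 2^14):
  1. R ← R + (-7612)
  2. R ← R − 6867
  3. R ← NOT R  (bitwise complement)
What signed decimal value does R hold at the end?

-1314

Start: R = -592 = 11110110110000.
R = -592 + (-7612) = -8204; wraps to 8180 = 01111111110100
R = 8180 − 6867 = 1313 = 00010100100001
R = NOT 00010100100001 = 11101011011110 = -1314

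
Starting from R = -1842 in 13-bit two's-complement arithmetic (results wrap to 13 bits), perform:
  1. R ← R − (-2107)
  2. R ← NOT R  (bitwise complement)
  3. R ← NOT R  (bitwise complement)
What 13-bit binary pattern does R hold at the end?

Start: R = -1842 = 1100011001110.
R = -1842 − (-2107) = 265 = 0000100001001
R = NOT 0000100001001 = 1111011110110 = -266
R = NOT 1111011110110 = 0000100001001 = 265

0000100001001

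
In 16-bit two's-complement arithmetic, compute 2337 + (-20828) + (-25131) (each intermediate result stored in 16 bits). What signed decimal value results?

2337 + (-20828) = -18491 (1011011111000101)
-18491 + (-25131) = -43622 → wraps to 21914 (0101010110011010)

21914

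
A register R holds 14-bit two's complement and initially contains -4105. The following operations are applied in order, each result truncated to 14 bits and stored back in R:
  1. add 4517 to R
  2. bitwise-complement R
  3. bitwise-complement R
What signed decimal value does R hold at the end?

412

Start: R = -4105 = 10111111110111.
R = -4105 + 4517 = 412 = 00000110011100
R = NOT 00000110011100 = 11111001100011 = -413
R = NOT 11111001100011 = 00000110011100 = 412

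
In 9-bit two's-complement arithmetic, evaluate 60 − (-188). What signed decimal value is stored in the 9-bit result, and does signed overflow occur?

248; no overflow

60 → 000111100
-188 → 101000100
Subtract via negate-and-add: invert 101000100 + 1 = 010111100 (i.e. 188).
  000111100
+ 010111100
= 011111000
Result 011111000: MSB = 0 → value 248.
Both addends (after negating the subtrahend) are non-negative and so is the stored result: no signed overflow.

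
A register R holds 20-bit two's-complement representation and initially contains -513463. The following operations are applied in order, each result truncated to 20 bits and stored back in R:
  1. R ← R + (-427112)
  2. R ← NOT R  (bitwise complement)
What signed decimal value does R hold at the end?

Start: R = -513463 = 10000010101001001001.
R = -513463 + (-427112) = -940575; wraps to 108001 = 00011010010111100001
R = NOT 00011010010111100001 = 11100101101000011110 = -108002

-108002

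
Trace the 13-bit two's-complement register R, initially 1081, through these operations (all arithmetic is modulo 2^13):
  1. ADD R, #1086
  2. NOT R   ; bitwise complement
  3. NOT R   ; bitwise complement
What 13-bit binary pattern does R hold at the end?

0100001110111

Start: R = 1081 = 0010000111001.
R = 1081 + 1086 = 2167 = 0100001110111
R = NOT 0100001110111 = 1011110001000 = -2168
R = NOT 1011110001000 = 0100001110111 = 2167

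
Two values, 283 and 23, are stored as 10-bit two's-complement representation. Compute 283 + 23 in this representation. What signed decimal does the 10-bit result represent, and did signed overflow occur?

306; no overflow

283 → 0100011011
23 → 0000010111
  0100011011
+ 0000010111
= 0100110010
Result 0100110010: MSB = 0 → value 306.
Both addends are non-negative and so is the stored result: no signed overflow.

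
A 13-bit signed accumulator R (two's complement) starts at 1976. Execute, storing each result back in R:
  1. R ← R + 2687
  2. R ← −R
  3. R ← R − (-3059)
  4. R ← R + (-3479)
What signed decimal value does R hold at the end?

3109

Start: R = 1976 = 0011110111000.
R = 1976 + 2687 = 4663; wraps to -3529 = 1001000110111
R = −(-3529) = 3529 = 0110111001001
R = 3529 − (-3059) = 6588; wraps to -1604 = 1100110111100
R = -1604 + (-3479) = -5083; wraps to 3109 = 0110000100101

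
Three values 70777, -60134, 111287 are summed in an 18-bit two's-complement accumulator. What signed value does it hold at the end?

70777 + (-60134) = 10643 (000010100110010011)
10643 + 111287 = 121930 (011101110001001010)

121930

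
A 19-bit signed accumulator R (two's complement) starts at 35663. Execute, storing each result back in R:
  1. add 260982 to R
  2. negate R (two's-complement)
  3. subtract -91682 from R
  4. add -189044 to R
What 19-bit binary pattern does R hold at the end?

0011111110011101001

Start: R = 35663 = 0001000101101001111.
R = 35663 + 260982 = 296645; wraps to -227643 = 1001000011011000101
R = −(-227643) = 227643 = 0110111100100111011
R = 227643 − (-91682) = 319325; wraps to -204963 = 1001101111101011101
R = -204963 + (-189044) = -394007; wraps to 130281 = 0011111110011101001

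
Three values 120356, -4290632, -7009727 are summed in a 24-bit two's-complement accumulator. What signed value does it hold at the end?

120356 + (-4290632) = -4170276 (110000000101110111011100)
-4170276 + (-7009727) = -11180003 → wraps to 5597213 (010101010110100000011101)

5597213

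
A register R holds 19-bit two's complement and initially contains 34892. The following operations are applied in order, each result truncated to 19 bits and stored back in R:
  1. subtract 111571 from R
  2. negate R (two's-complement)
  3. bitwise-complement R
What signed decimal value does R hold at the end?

-76680

Start: R = 34892 = 0001000100001001100.
R = 34892 − 111571 = -76679 = 1101101010001111001
R = −(-76679) = 76679 = 0010010101110000111
R = NOT 0010010101110000111 = 1101101010001111000 = -76680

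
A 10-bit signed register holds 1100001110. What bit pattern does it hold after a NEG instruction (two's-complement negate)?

0011110010

Invert: 0011110001. Add 1: 0011110010.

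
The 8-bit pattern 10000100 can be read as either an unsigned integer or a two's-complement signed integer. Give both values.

Unsigned: 10000100 = 132.
Signed: MSB=1 → 132 − 256 = -124.

unsigned = 132, signed = -124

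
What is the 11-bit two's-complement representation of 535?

01000010111

535 is non-negative, so write it directly in 11 bits: 01000010111.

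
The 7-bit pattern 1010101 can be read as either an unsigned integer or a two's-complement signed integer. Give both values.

unsigned = 85, signed = -43

Unsigned: 1010101 = 85.
Signed: MSB=1 → 85 − 128 = -43.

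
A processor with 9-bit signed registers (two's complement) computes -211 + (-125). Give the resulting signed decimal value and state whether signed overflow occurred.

-211 → 100101101
-125 → 110000011
  100101101
+ 110000011
= 010110000  (discard carry-out 1)
Result 010110000: MSB = 0 → value 176.
Both addends are negative but the stored result is non-negative: signed overflow. The true value -211 + (-125) = -336 lies outside [-256, 255].

176; overflow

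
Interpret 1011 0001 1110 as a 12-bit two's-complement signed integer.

-1250

MSB is 1, so the value is negative.
Unsigned reading: 2846. Subtract 2^12 = 4096: 2846 − 4096 = -1250.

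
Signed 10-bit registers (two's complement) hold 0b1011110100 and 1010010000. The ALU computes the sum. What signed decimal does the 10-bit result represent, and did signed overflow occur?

0b1011110100 → 1011110100 = -268 (signed)
1010010000 = -368 (signed)
  1011110100
+ 1010010000
= 0110000100  (discard carry-out 1)
Result 0110000100: MSB = 0 → value 388.
Both addends are negative but the stored result is non-negative: signed overflow. The true value -268 + (-368) = -636 lies outside [-512, 511].

388; overflow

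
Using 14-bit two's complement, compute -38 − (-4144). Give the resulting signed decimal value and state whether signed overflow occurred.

-38 → 11111111011010
-4144 → 10111111010000
Subtract via negate-and-add: invert 10111111010000 + 1 = 01000000110000 (i.e. 4144).
  11111111011010
+ 01000000110000
= 01000000001010  (discard carry-out 1)
Result 01000000001010: MSB = 0 → value 4106.
Addends (after negating the subtrahend) have opposite signs, so signed overflow cannot occur.

4106; no overflow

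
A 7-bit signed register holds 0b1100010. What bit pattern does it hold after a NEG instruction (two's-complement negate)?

0011110

Invert: 0011101. Add 1: 0011110.
Check: 1100010 = -30, 0011110 = 30.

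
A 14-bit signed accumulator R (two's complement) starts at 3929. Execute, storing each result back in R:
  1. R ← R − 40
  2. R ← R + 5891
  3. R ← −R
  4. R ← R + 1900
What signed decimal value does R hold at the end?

-7880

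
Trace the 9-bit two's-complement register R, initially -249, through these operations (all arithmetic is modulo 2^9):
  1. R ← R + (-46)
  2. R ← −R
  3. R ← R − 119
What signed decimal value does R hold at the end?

Start: R = -249 = 100000111.
R = -249 + (-46) = -295; wraps to 217 = 011011001
R = −(217) = -217 = 100100111
R = -217 − 119 = -336; wraps to 176 = 010110000

176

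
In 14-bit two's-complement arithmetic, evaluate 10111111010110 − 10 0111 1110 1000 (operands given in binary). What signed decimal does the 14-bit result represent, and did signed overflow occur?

2030; no overflow

10111111010110 = -4138 (signed)
10 0111 1110 1000 → 10011111101000 = -6168 (signed)
Subtract via negate-and-add: invert 10011111101000 + 1 = 01100000011000 (i.e. 6168).
  10111111010110
+ 01100000011000
= 00011111101110  (discard carry-out 1)
Result 00011111101110: MSB = 0 → value 2030.
Addends (after negating the subtrahend) have opposite signs, so signed overflow cannot occur.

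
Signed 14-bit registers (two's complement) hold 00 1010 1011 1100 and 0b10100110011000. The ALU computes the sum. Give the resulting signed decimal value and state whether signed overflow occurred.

00 1010 1011 1100 → 00101010111100 = 2748 (signed)
0b10100110011000 → 10100110011000 = -5736 (signed)
  00101010111100
+ 10100110011000
= 11010001010100
Result 11010001010100: MSB = 1 → 13396 − 16384 = -2988.
Addends have opposite signs, so signed overflow cannot occur.

-2988; no overflow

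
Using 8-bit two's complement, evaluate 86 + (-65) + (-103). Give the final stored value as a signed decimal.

86 + (-65) = 21 (00010101)
21 + (-103) = -82 (10101110)

-82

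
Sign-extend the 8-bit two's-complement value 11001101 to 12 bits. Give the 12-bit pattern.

111111001101

MSB of 11001101 is 1; replicate it into the new high bits.
1111|11001101 → 111111001101 (still -51).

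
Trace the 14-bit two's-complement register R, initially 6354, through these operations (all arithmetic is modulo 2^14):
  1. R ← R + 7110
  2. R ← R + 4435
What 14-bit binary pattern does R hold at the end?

00010111101011

Start: R = 6354 = 01100011010010.
R = 6354 + 7110 = 13464; wraps to -2920 = 11010010011000
R = -2920 + 4435 = 1515 = 00010111101011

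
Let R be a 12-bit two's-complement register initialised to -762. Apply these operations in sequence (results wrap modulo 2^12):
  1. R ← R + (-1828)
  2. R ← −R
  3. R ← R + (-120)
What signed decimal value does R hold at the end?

Start: R = -762 = 110100000110.
R = -762 + (-1828) = -2590; wraps to 1506 = 010111100010
R = −(1506) = -1506 = 101000011110
R = -1506 + (-120) = -1626 = 100110100110

-1626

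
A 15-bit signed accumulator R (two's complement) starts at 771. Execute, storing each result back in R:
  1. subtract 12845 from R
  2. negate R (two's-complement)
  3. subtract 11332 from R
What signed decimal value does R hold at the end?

Start: R = 771 = 000001100000011.
R = 771 − 12845 = -12074 = 101000011010110
R = −(-12074) = 12074 = 010111100101010
R = 12074 − 11332 = 742 = 000001011100110

742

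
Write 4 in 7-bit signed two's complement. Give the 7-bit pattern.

4 is non-negative, so write it directly in 7 bits: 0000100.

0000100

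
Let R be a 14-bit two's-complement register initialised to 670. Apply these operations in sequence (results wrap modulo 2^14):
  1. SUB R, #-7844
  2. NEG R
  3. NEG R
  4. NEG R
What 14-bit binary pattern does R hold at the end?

01111010111110

Start: R = 670 = 00001010011110.
R = 670 − (-7844) = 8514; wraps to -7870 = 10000101000010
R = −(-7870) = 7870 = 01111010111110
R = −(7870) = -7870 = 10000101000010
R = −(-7870) = 7870 = 01111010111110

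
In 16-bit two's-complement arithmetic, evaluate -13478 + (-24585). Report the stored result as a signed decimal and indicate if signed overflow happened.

27473; overflow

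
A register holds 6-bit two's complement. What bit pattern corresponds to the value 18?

010010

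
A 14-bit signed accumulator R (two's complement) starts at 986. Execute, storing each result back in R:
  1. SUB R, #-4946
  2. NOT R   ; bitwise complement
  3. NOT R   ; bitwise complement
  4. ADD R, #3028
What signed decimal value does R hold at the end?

-7424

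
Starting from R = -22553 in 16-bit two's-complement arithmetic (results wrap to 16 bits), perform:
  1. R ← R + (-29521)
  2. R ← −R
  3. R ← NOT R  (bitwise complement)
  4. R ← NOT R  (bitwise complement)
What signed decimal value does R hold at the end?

Start: R = -22553 = 1010011111100111.
R = -22553 + (-29521) = -52074; wraps to 13462 = 0011010010010110
R = −(13462) = -13462 = 1100101101101010
R = NOT 1100101101101010 = 0011010010010101 = 13461
R = NOT 0011010010010101 = 1100101101101010 = -13462

-13462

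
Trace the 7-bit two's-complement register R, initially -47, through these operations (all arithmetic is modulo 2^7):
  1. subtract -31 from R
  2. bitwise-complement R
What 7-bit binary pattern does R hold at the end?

0001111

Start: R = -47 = 1010001.
R = -47 − (-31) = -16 = 1110000
R = NOT 1110000 = 0001111 = 15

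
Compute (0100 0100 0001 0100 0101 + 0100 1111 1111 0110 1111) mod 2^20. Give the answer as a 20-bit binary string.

10010100000010110100

  01000100000101000101
+ 01001111111101101111
= 10010100000010110100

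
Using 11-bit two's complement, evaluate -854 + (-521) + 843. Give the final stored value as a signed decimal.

-532

-854 + (-521) = -1375 → wraps to 673 (01010100001)
673 + 843 = 1516 → wraps to -532 (10111101100)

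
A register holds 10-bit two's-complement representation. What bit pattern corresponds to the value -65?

|-65| = 65 = 0001000001 in 10 bits.
Invert the bits: 1110111110. Add 1: 1110111111.
Check: 1110111111 reads as 959 − 1024 = -65.

1110111111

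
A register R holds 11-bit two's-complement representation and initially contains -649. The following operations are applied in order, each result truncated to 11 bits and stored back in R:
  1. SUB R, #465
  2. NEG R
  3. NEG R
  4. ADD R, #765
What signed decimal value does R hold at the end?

-349

Start: R = -649 = 10101110111.
R = -649 − 465 = -1114; wraps to 934 = 01110100110
R = −(934) = -934 = 10001011010
R = −(-934) = 934 = 01110100110
R = 934 + 765 = 1699; wraps to -349 = 11010100011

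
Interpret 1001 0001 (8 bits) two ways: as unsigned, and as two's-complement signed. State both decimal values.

Unsigned: 10010001 = 145.
Signed: MSB=1 → 145 − 256 = -111.

unsigned = 145, signed = -111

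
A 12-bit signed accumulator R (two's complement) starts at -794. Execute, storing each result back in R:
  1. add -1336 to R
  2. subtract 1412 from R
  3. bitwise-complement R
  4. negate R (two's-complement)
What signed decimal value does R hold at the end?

Start: R = -794 = 110011100110.
R = -794 + (-1336) = -2130; wraps to 1966 = 011110101110
R = 1966 − 1412 = 554 = 001000101010
R = NOT 001000101010 = 110111010101 = -555
R = −(-555) = 555 = 001000101011

555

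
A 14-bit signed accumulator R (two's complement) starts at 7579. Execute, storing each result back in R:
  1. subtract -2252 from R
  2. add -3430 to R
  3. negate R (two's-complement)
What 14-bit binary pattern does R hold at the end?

10011011111111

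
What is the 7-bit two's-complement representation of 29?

29 is non-negative, so write it directly in 7 bits: 0011101.

0011101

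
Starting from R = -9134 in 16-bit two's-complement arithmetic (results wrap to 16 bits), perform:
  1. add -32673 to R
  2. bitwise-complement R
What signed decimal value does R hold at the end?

-23730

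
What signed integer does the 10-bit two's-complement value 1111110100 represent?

MSB is 1, so the value is negative.
Invert: 0000001011. Add 1: 0000001100 = 12. So the value is −12.

-12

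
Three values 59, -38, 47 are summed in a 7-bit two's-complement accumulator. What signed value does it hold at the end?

59 + (-38) = 21 (0010101)
21 + 47 = 68 → wraps to -60 (1000100)

-60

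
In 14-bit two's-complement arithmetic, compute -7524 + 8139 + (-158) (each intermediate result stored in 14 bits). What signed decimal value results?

-7524 + 8139 = 615 (00001001100111)
615 + (-158) = 457 (00000111001001)

457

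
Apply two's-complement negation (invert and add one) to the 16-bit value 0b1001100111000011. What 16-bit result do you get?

Invert: 0110011000111100. Add 1: 0110011000111101.
Check: 1001100111000011 = -26173, 0110011000111101 = 26173.

0110011000111101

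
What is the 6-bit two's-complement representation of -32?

100000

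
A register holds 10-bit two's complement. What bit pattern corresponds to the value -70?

1110111010

|-70| = 70 = 0001000110 in 10 bits.
Invert the bits: 1110111001. Add 1: 1110111010.
Check: 1110111010 reads as 954 − 1024 = -70.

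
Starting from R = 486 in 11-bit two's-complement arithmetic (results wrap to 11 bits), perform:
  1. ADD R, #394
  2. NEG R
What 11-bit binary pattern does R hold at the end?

Start: R = 486 = 00111100110.
R = 486 + 394 = 880 = 01101110000
R = −(880) = -880 = 10010010000

10010010000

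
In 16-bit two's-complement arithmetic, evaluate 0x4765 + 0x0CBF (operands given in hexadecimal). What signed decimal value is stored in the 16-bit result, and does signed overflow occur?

0x4765 = 0100011101100101 = 18277 (signed)
0x0CBF = 0000110010111111 = 3263 (signed)
  0100011101100101
+ 0000110010111111
= 0101010000100100
Result 0101010000100100: MSB = 0 → value 21540.
Both addends are non-negative and so is the stored result: no signed overflow.

21540; no overflow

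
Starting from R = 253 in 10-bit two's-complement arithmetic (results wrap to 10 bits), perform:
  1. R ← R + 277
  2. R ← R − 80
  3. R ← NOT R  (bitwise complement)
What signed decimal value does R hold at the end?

-451

Start: R = 253 = 0011111101.
R = 253 + 277 = 530; wraps to -494 = 1000010010
R = -494 − 80 = -574; wraps to 450 = 0111000010
R = NOT 0111000010 = 1000111101 = -451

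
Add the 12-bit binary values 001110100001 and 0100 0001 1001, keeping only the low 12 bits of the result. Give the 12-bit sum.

011110111010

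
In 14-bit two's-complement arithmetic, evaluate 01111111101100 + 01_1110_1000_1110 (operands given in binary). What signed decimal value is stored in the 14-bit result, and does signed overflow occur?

-390; overflow

01111111101100 = 8172 (signed)
01_1110_1000_1110 → 01111010001110 = 7822 (signed)
  01111111101100
+ 01111010001110
= 11111001111010
Result 11111001111010: MSB = 1 → 15994 − 16384 = -390.
Both addends are non-negative but the stored result is negative: signed overflow. The true value 8172 + 7822 = 15994 lies outside [-8192, 8191].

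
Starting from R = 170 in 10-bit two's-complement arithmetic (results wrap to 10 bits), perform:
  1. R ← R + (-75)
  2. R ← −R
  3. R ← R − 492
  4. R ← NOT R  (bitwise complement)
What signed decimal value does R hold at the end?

Start: R = 170 = 0010101010.
R = 170 + (-75) = 95 = 0001011111
R = −(95) = -95 = 1110100001
R = -95 − 492 = -587; wraps to 437 = 0110110101
R = NOT 0110110101 = 1001001010 = -438

-438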